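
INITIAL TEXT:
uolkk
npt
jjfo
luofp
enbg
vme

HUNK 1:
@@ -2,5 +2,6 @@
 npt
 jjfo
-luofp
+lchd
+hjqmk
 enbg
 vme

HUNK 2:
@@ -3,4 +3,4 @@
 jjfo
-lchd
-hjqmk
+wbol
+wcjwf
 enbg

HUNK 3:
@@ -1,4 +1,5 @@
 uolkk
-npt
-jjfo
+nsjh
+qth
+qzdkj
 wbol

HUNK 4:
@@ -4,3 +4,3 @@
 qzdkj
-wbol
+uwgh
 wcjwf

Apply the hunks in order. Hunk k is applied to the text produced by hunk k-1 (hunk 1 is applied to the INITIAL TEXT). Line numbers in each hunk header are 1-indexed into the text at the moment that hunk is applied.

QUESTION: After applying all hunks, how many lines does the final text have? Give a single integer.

Hunk 1: at line 2 remove [luofp] add [lchd,hjqmk] -> 7 lines: uolkk npt jjfo lchd hjqmk enbg vme
Hunk 2: at line 3 remove [lchd,hjqmk] add [wbol,wcjwf] -> 7 lines: uolkk npt jjfo wbol wcjwf enbg vme
Hunk 3: at line 1 remove [npt,jjfo] add [nsjh,qth,qzdkj] -> 8 lines: uolkk nsjh qth qzdkj wbol wcjwf enbg vme
Hunk 4: at line 4 remove [wbol] add [uwgh] -> 8 lines: uolkk nsjh qth qzdkj uwgh wcjwf enbg vme
Final line count: 8

Answer: 8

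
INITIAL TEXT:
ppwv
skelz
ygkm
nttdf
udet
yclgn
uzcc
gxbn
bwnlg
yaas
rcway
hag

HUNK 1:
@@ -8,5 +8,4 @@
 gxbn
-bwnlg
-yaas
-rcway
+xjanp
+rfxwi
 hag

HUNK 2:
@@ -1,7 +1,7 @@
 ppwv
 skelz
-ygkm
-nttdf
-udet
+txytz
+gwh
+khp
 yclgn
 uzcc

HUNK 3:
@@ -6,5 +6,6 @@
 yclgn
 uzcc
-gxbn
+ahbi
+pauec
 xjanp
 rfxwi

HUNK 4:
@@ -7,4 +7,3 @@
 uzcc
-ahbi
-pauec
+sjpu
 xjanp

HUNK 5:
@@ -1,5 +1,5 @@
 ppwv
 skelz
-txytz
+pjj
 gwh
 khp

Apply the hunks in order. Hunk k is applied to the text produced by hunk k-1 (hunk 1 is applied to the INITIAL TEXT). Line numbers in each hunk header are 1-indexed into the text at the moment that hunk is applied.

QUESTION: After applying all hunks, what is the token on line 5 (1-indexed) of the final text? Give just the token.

Answer: khp

Derivation:
Hunk 1: at line 8 remove [bwnlg,yaas,rcway] add [xjanp,rfxwi] -> 11 lines: ppwv skelz ygkm nttdf udet yclgn uzcc gxbn xjanp rfxwi hag
Hunk 2: at line 1 remove [ygkm,nttdf,udet] add [txytz,gwh,khp] -> 11 lines: ppwv skelz txytz gwh khp yclgn uzcc gxbn xjanp rfxwi hag
Hunk 3: at line 6 remove [gxbn] add [ahbi,pauec] -> 12 lines: ppwv skelz txytz gwh khp yclgn uzcc ahbi pauec xjanp rfxwi hag
Hunk 4: at line 7 remove [ahbi,pauec] add [sjpu] -> 11 lines: ppwv skelz txytz gwh khp yclgn uzcc sjpu xjanp rfxwi hag
Hunk 5: at line 1 remove [txytz] add [pjj] -> 11 lines: ppwv skelz pjj gwh khp yclgn uzcc sjpu xjanp rfxwi hag
Final line 5: khp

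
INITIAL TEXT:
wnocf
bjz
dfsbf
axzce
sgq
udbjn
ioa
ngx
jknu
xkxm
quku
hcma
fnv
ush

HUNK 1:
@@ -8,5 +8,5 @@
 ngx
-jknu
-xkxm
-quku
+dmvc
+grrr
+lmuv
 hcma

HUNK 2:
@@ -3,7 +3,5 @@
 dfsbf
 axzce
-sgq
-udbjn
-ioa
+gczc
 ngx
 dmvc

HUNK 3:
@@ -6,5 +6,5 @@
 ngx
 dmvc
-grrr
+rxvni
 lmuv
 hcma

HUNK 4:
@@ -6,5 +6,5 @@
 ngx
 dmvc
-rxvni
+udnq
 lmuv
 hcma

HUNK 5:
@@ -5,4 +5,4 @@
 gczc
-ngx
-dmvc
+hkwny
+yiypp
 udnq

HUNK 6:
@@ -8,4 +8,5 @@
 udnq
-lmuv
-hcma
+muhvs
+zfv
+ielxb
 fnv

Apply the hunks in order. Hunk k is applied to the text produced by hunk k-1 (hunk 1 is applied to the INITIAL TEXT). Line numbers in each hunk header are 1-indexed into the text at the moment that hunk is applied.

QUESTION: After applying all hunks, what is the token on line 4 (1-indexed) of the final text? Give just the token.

Hunk 1: at line 8 remove [jknu,xkxm,quku] add [dmvc,grrr,lmuv] -> 14 lines: wnocf bjz dfsbf axzce sgq udbjn ioa ngx dmvc grrr lmuv hcma fnv ush
Hunk 2: at line 3 remove [sgq,udbjn,ioa] add [gczc] -> 12 lines: wnocf bjz dfsbf axzce gczc ngx dmvc grrr lmuv hcma fnv ush
Hunk 3: at line 6 remove [grrr] add [rxvni] -> 12 lines: wnocf bjz dfsbf axzce gczc ngx dmvc rxvni lmuv hcma fnv ush
Hunk 4: at line 6 remove [rxvni] add [udnq] -> 12 lines: wnocf bjz dfsbf axzce gczc ngx dmvc udnq lmuv hcma fnv ush
Hunk 5: at line 5 remove [ngx,dmvc] add [hkwny,yiypp] -> 12 lines: wnocf bjz dfsbf axzce gczc hkwny yiypp udnq lmuv hcma fnv ush
Hunk 6: at line 8 remove [lmuv,hcma] add [muhvs,zfv,ielxb] -> 13 lines: wnocf bjz dfsbf axzce gczc hkwny yiypp udnq muhvs zfv ielxb fnv ush
Final line 4: axzce

Answer: axzce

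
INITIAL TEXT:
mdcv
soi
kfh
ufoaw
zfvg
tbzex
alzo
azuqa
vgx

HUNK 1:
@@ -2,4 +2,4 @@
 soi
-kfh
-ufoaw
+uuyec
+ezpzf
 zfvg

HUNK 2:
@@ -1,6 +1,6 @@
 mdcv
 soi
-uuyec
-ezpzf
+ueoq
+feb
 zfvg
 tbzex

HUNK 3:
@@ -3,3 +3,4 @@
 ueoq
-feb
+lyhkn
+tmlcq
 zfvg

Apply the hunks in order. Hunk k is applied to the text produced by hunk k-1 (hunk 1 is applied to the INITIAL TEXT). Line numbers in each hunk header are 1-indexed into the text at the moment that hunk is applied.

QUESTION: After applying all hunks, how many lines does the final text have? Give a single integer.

Answer: 10

Derivation:
Hunk 1: at line 2 remove [kfh,ufoaw] add [uuyec,ezpzf] -> 9 lines: mdcv soi uuyec ezpzf zfvg tbzex alzo azuqa vgx
Hunk 2: at line 1 remove [uuyec,ezpzf] add [ueoq,feb] -> 9 lines: mdcv soi ueoq feb zfvg tbzex alzo azuqa vgx
Hunk 3: at line 3 remove [feb] add [lyhkn,tmlcq] -> 10 lines: mdcv soi ueoq lyhkn tmlcq zfvg tbzex alzo azuqa vgx
Final line count: 10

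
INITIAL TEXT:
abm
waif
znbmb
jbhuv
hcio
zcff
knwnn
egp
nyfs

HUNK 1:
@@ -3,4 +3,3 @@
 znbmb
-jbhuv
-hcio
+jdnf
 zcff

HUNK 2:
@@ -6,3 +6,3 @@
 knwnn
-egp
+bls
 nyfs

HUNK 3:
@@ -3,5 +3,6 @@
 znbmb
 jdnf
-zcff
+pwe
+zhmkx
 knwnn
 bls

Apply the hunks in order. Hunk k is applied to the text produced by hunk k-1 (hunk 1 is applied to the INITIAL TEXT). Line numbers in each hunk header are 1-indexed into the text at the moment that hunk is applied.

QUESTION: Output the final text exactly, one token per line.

Answer: abm
waif
znbmb
jdnf
pwe
zhmkx
knwnn
bls
nyfs

Derivation:
Hunk 1: at line 3 remove [jbhuv,hcio] add [jdnf] -> 8 lines: abm waif znbmb jdnf zcff knwnn egp nyfs
Hunk 2: at line 6 remove [egp] add [bls] -> 8 lines: abm waif znbmb jdnf zcff knwnn bls nyfs
Hunk 3: at line 3 remove [zcff] add [pwe,zhmkx] -> 9 lines: abm waif znbmb jdnf pwe zhmkx knwnn bls nyfs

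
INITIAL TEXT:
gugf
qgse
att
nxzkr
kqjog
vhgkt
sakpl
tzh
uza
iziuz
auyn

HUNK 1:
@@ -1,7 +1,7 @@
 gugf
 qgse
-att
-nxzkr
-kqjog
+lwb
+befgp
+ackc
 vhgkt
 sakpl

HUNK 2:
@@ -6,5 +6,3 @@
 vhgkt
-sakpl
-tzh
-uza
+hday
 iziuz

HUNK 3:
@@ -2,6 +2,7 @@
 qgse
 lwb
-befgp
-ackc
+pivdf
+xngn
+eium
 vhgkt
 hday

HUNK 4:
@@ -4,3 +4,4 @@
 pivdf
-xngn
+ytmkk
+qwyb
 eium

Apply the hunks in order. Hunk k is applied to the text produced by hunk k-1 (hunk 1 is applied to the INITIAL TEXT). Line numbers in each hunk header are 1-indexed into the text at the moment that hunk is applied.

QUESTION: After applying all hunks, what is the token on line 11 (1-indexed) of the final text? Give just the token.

Answer: auyn

Derivation:
Hunk 1: at line 1 remove [att,nxzkr,kqjog] add [lwb,befgp,ackc] -> 11 lines: gugf qgse lwb befgp ackc vhgkt sakpl tzh uza iziuz auyn
Hunk 2: at line 6 remove [sakpl,tzh,uza] add [hday] -> 9 lines: gugf qgse lwb befgp ackc vhgkt hday iziuz auyn
Hunk 3: at line 2 remove [befgp,ackc] add [pivdf,xngn,eium] -> 10 lines: gugf qgse lwb pivdf xngn eium vhgkt hday iziuz auyn
Hunk 4: at line 4 remove [xngn] add [ytmkk,qwyb] -> 11 lines: gugf qgse lwb pivdf ytmkk qwyb eium vhgkt hday iziuz auyn
Final line 11: auyn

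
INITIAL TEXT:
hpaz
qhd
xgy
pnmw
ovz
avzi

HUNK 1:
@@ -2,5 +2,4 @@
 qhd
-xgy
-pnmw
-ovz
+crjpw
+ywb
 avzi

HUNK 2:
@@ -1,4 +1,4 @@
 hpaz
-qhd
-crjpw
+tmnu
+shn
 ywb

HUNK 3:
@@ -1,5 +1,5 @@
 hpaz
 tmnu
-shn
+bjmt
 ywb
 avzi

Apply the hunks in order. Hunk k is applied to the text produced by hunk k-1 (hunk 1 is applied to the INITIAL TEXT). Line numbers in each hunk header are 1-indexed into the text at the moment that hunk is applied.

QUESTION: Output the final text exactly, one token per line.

Answer: hpaz
tmnu
bjmt
ywb
avzi

Derivation:
Hunk 1: at line 2 remove [xgy,pnmw,ovz] add [crjpw,ywb] -> 5 lines: hpaz qhd crjpw ywb avzi
Hunk 2: at line 1 remove [qhd,crjpw] add [tmnu,shn] -> 5 lines: hpaz tmnu shn ywb avzi
Hunk 3: at line 1 remove [shn] add [bjmt] -> 5 lines: hpaz tmnu bjmt ywb avzi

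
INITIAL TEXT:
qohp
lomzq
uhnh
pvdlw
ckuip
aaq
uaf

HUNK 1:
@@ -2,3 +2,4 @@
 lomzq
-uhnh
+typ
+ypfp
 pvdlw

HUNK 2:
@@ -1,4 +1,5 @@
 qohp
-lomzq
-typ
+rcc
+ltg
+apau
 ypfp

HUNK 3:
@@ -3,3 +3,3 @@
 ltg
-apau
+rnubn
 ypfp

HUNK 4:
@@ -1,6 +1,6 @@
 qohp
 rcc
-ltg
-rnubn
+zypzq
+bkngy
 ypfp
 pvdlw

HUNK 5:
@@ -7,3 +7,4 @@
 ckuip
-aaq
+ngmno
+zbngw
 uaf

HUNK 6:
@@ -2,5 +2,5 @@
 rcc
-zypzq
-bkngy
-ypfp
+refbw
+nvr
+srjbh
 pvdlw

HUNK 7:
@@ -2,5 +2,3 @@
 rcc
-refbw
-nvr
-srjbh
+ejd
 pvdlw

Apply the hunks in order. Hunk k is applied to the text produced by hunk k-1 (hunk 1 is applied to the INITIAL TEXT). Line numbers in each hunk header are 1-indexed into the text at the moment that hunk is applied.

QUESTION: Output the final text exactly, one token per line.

Answer: qohp
rcc
ejd
pvdlw
ckuip
ngmno
zbngw
uaf

Derivation:
Hunk 1: at line 2 remove [uhnh] add [typ,ypfp] -> 8 lines: qohp lomzq typ ypfp pvdlw ckuip aaq uaf
Hunk 2: at line 1 remove [lomzq,typ] add [rcc,ltg,apau] -> 9 lines: qohp rcc ltg apau ypfp pvdlw ckuip aaq uaf
Hunk 3: at line 3 remove [apau] add [rnubn] -> 9 lines: qohp rcc ltg rnubn ypfp pvdlw ckuip aaq uaf
Hunk 4: at line 1 remove [ltg,rnubn] add [zypzq,bkngy] -> 9 lines: qohp rcc zypzq bkngy ypfp pvdlw ckuip aaq uaf
Hunk 5: at line 7 remove [aaq] add [ngmno,zbngw] -> 10 lines: qohp rcc zypzq bkngy ypfp pvdlw ckuip ngmno zbngw uaf
Hunk 6: at line 2 remove [zypzq,bkngy,ypfp] add [refbw,nvr,srjbh] -> 10 lines: qohp rcc refbw nvr srjbh pvdlw ckuip ngmno zbngw uaf
Hunk 7: at line 2 remove [refbw,nvr,srjbh] add [ejd] -> 8 lines: qohp rcc ejd pvdlw ckuip ngmno zbngw uaf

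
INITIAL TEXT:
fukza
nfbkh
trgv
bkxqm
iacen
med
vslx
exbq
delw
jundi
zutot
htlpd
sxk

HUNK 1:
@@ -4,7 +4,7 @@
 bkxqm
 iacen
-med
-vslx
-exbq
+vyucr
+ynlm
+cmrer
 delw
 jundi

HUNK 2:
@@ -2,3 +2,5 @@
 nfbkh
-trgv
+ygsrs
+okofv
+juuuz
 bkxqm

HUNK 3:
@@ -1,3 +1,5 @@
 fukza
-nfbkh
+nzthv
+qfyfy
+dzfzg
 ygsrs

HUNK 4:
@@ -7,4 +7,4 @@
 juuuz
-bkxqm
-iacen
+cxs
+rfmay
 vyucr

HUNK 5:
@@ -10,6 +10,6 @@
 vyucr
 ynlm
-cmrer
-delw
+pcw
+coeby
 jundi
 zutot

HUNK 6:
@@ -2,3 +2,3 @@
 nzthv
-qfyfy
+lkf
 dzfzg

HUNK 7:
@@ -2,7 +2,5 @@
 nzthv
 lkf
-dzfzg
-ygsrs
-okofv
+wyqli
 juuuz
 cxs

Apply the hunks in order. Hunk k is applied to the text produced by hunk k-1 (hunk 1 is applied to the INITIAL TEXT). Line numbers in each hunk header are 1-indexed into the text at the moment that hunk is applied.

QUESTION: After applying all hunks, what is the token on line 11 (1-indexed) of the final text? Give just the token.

Hunk 1: at line 4 remove [med,vslx,exbq] add [vyucr,ynlm,cmrer] -> 13 lines: fukza nfbkh trgv bkxqm iacen vyucr ynlm cmrer delw jundi zutot htlpd sxk
Hunk 2: at line 2 remove [trgv] add [ygsrs,okofv,juuuz] -> 15 lines: fukza nfbkh ygsrs okofv juuuz bkxqm iacen vyucr ynlm cmrer delw jundi zutot htlpd sxk
Hunk 3: at line 1 remove [nfbkh] add [nzthv,qfyfy,dzfzg] -> 17 lines: fukza nzthv qfyfy dzfzg ygsrs okofv juuuz bkxqm iacen vyucr ynlm cmrer delw jundi zutot htlpd sxk
Hunk 4: at line 7 remove [bkxqm,iacen] add [cxs,rfmay] -> 17 lines: fukza nzthv qfyfy dzfzg ygsrs okofv juuuz cxs rfmay vyucr ynlm cmrer delw jundi zutot htlpd sxk
Hunk 5: at line 10 remove [cmrer,delw] add [pcw,coeby] -> 17 lines: fukza nzthv qfyfy dzfzg ygsrs okofv juuuz cxs rfmay vyucr ynlm pcw coeby jundi zutot htlpd sxk
Hunk 6: at line 2 remove [qfyfy] add [lkf] -> 17 lines: fukza nzthv lkf dzfzg ygsrs okofv juuuz cxs rfmay vyucr ynlm pcw coeby jundi zutot htlpd sxk
Hunk 7: at line 2 remove [dzfzg,ygsrs,okofv] add [wyqli] -> 15 lines: fukza nzthv lkf wyqli juuuz cxs rfmay vyucr ynlm pcw coeby jundi zutot htlpd sxk
Final line 11: coeby

Answer: coeby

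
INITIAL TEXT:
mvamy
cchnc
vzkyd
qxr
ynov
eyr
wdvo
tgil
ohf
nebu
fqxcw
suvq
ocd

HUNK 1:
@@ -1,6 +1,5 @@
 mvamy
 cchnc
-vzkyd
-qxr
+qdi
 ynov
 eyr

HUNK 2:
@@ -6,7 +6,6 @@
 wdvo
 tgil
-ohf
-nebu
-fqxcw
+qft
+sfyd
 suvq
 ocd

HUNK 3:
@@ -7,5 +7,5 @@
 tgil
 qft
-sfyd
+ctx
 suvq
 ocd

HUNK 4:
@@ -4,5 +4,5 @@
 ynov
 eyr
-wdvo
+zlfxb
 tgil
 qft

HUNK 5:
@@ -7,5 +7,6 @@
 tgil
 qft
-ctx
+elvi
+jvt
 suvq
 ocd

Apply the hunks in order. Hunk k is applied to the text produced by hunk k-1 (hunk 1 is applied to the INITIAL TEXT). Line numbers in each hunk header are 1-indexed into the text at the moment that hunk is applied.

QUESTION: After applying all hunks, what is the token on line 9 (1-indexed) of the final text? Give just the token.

Answer: elvi

Derivation:
Hunk 1: at line 1 remove [vzkyd,qxr] add [qdi] -> 12 lines: mvamy cchnc qdi ynov eyr wdvo tgil ohf nebu fqxcw suvq ocd
Hunk 2: at line 6 remove [ohf,nebu,fqxcw] add [qft,sfyd] -> 11 lines: mvamy cchnc qdi ynov eyr wdvo tgil qft sfyd suvq ocd
Hunk 3: at line 7 remove [sfyd] add [ctx] -> 11 lines: mvamy cchnc qdi ynov eyr wdvo tgil qft ctx suvq ocd
Hunk 4: at line 4 remove [wdvo] add [zlfxb] -> 11 lines: mvamy cchnc qdi ynov eyr zlfxb tgil qft ctx suvq ocd
Hunk 5: at line 7 remove [ctx] add [elvi,jvt] -> 12 lines: mvamy cchnc qdi ynov eyr zlfxb tgil qft elvi jvt suvq ocd
Final line 9: elvi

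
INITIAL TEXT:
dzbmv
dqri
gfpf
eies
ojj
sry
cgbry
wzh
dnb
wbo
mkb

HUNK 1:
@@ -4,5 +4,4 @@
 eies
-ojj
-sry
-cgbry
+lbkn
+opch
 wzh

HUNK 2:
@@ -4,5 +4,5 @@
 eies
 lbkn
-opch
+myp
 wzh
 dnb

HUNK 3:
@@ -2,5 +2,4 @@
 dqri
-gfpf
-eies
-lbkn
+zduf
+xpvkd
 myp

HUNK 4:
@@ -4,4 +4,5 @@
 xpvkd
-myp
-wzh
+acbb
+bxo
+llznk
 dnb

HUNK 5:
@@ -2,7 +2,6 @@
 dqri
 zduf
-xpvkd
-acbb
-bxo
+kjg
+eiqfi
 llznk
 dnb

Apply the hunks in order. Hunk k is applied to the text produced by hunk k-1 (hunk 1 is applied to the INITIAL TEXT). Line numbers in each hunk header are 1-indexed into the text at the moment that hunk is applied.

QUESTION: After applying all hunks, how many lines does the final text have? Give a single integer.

Answer: 9

Derivation:
Hunk 1: at line 4 remove [ojj,sry,cgbry] add [lbkn,opch] -> 10 lines: dzbmv dqri gfpf eies lbkn opch wzh dnb wbo mkb
Hunk 2: at line 4 remove [opch] add [myp] -> 10 lines: dzbmv dqri gfpf eies lbkn myp wzh dnb wbo mkb
Hunk 3: at line 2 remove [gfpf,eies,lbkn] add [zduf,xpvkd] -> 9 lines: dzbmv dqri zduf xpvkd myp wzh dnb wbo mkb
Hunk 4: at line 4 remove [myp,wzh] add [acbb,bxo,llznk] -> 10 lines: dzbmv dqri zduf xpvkd acbb bxo llznk dnb wbo mkb
Hunk 5: at line 2 remove [xpvkd,acbb,bxo] add [kjg,eiqfi] -> 9 lines: dzbmv dqri zduf kjg eiqfi llznk dnb wbo mkb
Final line count: 9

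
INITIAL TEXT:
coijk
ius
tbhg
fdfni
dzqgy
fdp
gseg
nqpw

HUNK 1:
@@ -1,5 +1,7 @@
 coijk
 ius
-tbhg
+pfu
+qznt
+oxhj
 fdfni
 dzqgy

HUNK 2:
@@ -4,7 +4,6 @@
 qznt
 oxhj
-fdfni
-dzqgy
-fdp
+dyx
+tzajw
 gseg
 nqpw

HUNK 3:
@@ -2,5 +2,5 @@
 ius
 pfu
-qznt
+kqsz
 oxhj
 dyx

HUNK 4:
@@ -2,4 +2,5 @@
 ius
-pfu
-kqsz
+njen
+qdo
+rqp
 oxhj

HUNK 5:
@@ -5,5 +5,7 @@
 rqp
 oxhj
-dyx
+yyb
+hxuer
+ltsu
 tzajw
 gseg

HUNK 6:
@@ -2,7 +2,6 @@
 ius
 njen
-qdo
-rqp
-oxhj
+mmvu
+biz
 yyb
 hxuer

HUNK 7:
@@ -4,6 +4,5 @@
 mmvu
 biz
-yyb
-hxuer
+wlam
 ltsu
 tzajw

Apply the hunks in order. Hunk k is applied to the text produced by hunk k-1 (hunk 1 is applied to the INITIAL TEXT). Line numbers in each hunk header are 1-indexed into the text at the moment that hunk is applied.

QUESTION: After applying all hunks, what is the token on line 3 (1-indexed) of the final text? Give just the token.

Hunk 1: at line 1 remove [tbhg] add [pfu,qznt,oxhj] -> 10 lines: coijk ius pfu qznt oxhj fdfni dzqgy fdp gseg nqpw
Hunk 2: at line 4 remove [fdfni,dzqgy,fdp] add [dyx,tzajw] -> 9 lines: coijk ius pfu qznt oxhj dyx tzajw gseg nqpw
Hunk 3: at line 2 remove [qznt] add [kqsz] -> 9 lines: coijk ius pfu kqsz oxhj dyx tzajw gseg nqpw
Hunk 4: at line 2 remove [pfu,kqsz] add [njen,qdo,rqp] -> 10 lines: coijk ius njen qdo rqp oxhj dyx tzajw gseg nqpw
Hunk 5: at line 5 remove [dyx] add [yyb,hxuer,ltsu] -> 12 lines: coijk ius njen qdo rqp oxhj yyb hxuer ltsu tzajw gseg nqpw
Hunk 6: at line 2 remove [qdo,rqp,oxhj] add [mmvu,biz] -> 11 lines: coijk ius njen mmvu biz yyb hxuer ltsu tzajw gseg nqpw
Hunk 7: at line 4 remove [yyb,hxuer] add [wlam] -> 10 lines: coijk ius njen mmvu biz wlam ltsu tzajw gseg nqpw
Final line 3: njen

Answer: njen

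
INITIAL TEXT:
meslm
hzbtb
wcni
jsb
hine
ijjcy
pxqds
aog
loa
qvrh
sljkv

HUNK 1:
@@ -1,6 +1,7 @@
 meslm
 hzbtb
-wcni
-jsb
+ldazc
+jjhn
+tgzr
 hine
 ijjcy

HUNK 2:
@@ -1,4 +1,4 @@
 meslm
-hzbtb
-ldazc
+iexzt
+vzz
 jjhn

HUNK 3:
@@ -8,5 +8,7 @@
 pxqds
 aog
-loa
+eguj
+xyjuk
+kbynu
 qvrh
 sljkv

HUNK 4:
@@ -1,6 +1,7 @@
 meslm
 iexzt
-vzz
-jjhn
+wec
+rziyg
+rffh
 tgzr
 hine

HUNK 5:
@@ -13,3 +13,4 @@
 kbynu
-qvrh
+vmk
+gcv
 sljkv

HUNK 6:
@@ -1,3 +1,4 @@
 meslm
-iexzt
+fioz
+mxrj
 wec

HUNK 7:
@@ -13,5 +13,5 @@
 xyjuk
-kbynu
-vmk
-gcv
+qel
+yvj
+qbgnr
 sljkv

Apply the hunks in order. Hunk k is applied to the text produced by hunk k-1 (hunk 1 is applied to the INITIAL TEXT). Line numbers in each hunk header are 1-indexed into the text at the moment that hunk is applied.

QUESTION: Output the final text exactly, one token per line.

Hunk 1: at line 1 remove [wcni,jsb] add [ldazc,jjhn,tgzr] -> 12 lines: meslm hzbtb ldazc jjhn tgzr hine ijjcy pxqds aog loa qvrh sljkv
Hunk 2: at line 1 remove [hzbtb,ldazc] add [iexzt,vzz] -> 12 lines: meslm iexzt vzz jjhn tgzr hine ijjcy pxqds aog loa qvrh sljkv
Hunk 3: at line 8 remove [loa] add [eguj,xyjuk,kbynu] -> 14 lines: meslm iexzt vzz jjhn tgzr hine ijjcy pxqds aog eguj xyjuk kbynu qvrh sljkv
Hunk 4: at line 1 remove [vzz,jjhn] add [wec,rziyg,rffh] -> 15 lines: meslm iexzt wec rziyg rffh tgzr hine ijjcy pxqds aog eguj xyjuk kbynu qvrh sljkv
Hunk 5: at line 13 remove [qvrh] add [vmk,gcv] -> 16 lines: meslm iexzt wec rziyg rffh tgzr hine ijjcy pxqds aog eguj xyjuk kbynu vmk gcv sljkv
Hunk 6: at line 1 remove [iexzt] add [fioz,mxrj] -> 17 lines: meslm fioz mxrj wec rziyg rffh tgzr hine ijjcy pxqds aog eguj xyjuk kbynu vmk gcv sljkv
Hunk 7: at line 13 remove [kbynu,vmk,gcv] add [qel,yvj,qbgnr] -> 17 lines: meslm fioz mxrj wec rziyg rffh tgzr hine ijjcy pxqds aog eguj xyjuk qel yvj qbgnr sljkv

Answer: meslm
fioz
mxrj
wec
rziyg
rffh
tgzr
hine
ijjcy
pxqds
aog
eguj
xyjuk
qel
yvj
qbgnr
sljkv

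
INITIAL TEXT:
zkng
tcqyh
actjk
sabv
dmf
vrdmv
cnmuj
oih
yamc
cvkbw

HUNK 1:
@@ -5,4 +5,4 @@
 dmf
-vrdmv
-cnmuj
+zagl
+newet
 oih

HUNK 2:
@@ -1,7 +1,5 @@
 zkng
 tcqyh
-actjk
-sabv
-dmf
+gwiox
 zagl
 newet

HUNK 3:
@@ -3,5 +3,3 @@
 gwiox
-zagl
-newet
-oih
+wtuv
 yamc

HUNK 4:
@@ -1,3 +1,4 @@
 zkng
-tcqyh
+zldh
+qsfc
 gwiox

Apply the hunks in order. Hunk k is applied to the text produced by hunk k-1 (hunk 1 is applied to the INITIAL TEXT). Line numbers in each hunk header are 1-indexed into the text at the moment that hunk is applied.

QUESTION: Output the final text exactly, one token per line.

Answer: zkng
zldh
qsfc
gwiox
wtuv
yamc
cvkbw

Derivation:
Hunk 1: at line 5 remove [vrdmv,cnmuj] add [zagl,newet] -> 10 lines: zkng tcqyh actjk sabv dmf zagl newet oih yamc cvkbw
Hunk 2: at line 1 remove [actjk,sabv,dmf] add [gwiox] -> 8 lines: zkng tcqyh gwiox zagl newet oih yamc cvkbw
Hunk 3: at line 3 remove [zagl,newet,oih] add [wtuv] -> 6 lines: zkng tcqyh gwiox wtuv yamc cvkbw
Hunk 4: at line 1 remove [tcqyh] add [zldh,qsfc] -> 7 lines: zkng zldh qsfc gwiox wtuv yamc cvkbw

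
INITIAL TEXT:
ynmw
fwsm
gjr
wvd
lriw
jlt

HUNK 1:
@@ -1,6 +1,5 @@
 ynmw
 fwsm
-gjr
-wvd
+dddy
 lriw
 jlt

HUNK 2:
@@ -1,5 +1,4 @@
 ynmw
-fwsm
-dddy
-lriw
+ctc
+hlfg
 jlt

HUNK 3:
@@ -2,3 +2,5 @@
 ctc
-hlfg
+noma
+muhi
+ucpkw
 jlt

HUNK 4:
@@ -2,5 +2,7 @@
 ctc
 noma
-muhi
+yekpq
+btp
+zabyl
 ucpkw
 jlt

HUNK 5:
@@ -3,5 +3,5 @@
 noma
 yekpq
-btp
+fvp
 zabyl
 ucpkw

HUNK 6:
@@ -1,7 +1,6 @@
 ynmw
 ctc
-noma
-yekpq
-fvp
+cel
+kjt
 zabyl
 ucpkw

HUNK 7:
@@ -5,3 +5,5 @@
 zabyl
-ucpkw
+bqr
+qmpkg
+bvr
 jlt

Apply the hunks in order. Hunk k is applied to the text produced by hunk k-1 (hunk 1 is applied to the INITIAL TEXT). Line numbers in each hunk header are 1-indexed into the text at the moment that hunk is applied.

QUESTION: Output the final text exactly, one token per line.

Answer: ynmw
ctc
cel
kjt
zabyl
bqr
qmpkg
bvr
jlt

Derivation:
Hunk 1: at line 1 remove [gjr,wvd] add [dddy] -> 5 lines: ynmw fwsm dddy lriw jlt
Hunk 2: at line 1 remove [fwsm,dddy,lriw] add [ctc,hlfg] -> 4 lines: ynmw ctc hlfg jlt
Hunk 3: at line 2 remove [hlfg] add [noma,muhi,ucpkw] -> 6 lines: ynmw ctc noma muhi ucpkw jlt
Hunk 4: at line 2 remove [muhi] add [yekpq,btp,zabyl] -> 8 lines: ynmw ctc noma yekpq btp zabyl ucpkw jlt
Hunk 5: at line 3 remove [btp] add [fvp] -> 8 lines: ynmw ctc noma yekpq fvp zabyl ucpkw jlt
Hunk 6: at line 1 remove [noma,yekpq,fvp] add [cel,kjt] -> 7 lines: ynmw ctc cel kjt zabyl ucpkw jlt
Hunk 7: at line 5 remove [ucpkw] add [bqr,qmpkg,bvr] -> 9 lines: ynmw ctc cel kjt zabyl bqr qmpkg bvr jlt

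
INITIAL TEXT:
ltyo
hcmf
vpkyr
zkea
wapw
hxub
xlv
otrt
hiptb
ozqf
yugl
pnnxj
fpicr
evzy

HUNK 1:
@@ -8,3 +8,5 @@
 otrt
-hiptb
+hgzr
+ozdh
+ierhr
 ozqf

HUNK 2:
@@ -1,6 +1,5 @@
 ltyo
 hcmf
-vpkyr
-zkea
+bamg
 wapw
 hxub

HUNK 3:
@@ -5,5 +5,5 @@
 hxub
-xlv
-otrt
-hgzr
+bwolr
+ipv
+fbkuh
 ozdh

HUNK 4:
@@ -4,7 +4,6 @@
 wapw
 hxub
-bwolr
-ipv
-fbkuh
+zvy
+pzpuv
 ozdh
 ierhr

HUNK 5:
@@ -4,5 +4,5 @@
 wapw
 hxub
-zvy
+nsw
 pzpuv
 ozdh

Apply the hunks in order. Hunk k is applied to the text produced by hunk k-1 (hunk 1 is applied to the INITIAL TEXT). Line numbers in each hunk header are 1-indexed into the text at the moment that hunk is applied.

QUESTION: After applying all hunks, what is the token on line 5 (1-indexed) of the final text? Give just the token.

Answer: hxub

Derivation:
Hunk 1: at line 8 remove [hiptb] add [hgzr,ozdh,ierhr] -> 16 lines: ltyo hcmf vpkyr zkea wapw hxub xlv otrt hgzr ozdh ierhr ozqf yugl pnnxj fpicr evzy
Hunk 2: at line 1 remove [vpkyr,zkea] add [bamg] -> 15 lines: ltyo hcmf bamg wapw hxub xlv otrt hgzr ozdh ierhr ozqf yugl pnnxj fpicr evzy
Hunk 3: at line 5 remove [xlv,otrt,hgzr] add [bwolr,ipv,fbkuh] -> 15 lines: ltyo hcmf bamg wapw hxub bwolr ipv fbkuh ozdh ierhr ozqf yugl pnnxj fpicr evzy
Hunk 4: at line 4 remove [bwolr,ipv,fbkuh] add [zvy,pzpuv] -> 14 lines: ltyo hcmf bamg wapw hxub zvy pzpuv ozdh ierhr ozqf yugl pnnxj fpicr evzy
Hunk 5: at line 4 remove [zvy] add [nsw] -> 14 lines: ltyo hcmf bamg wapw hxub nsw pzpuv ozdh ierhr ozqf yugl pnnxj fpicr evzy
Final line 5: hxub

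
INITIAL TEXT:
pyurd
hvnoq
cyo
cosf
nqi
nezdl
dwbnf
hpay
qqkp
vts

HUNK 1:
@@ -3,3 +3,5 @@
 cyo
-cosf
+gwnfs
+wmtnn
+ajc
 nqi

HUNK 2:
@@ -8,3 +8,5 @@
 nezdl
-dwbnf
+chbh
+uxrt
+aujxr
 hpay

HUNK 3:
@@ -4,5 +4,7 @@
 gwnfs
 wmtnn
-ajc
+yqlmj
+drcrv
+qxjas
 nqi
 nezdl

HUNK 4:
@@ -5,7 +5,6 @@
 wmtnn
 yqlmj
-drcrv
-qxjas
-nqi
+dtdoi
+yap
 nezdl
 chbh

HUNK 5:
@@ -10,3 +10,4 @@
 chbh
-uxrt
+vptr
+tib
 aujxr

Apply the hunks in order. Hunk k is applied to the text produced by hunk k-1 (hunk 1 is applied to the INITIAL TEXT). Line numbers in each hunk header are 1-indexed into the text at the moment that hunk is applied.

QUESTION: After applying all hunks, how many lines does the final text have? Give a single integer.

Answer: 16

Derivation:
Hunk 1: at line 3 remove [cosf] add [gwnfs,wmtnn,ajc] -> 12 lines: pyurd hvnoq cyo gwnfs wmtnn ajc nqi nezdl dwbnf hpay qqkp vts
Hunk 2: at line 8 remove [dwbnf] add [chbh,uxrt,aujxr] -> 14 lines: pyurd hvnoq cyo gwnfs wmtnn ajc nqi nezdl chbh uxrt aujxr hpay qqkp vts
Hunk 3: at line 4 remove [ajc] add [yqlmj,drcrv,qxjas] -> 16 lines: pyurd hvnoq cyo gwnfs wmtnn yqlmj drcrv qxjas nqi nezdl chbh uxrt aujxr hpay qqkp vts
Hunk 4: at line 5 remove [drcrv,qxjas,nqi] add [dtdoi,yap] -> 15 lines: pyurd hvnoq cyo gwnfs wmtnn yqlmj dtdoi yap nezdl chbh uxrt aujxr hpay qqkp vts
Hunk 5: at line 10 remove [uxrt] add [vptr,tib] -> 16 lines: pyurd hvnoq cyo gwnfs wmtnn yqlmj dtdoi yap nezdl chbh vptr tib aujxr hpay qqkp vts
Final line count: 16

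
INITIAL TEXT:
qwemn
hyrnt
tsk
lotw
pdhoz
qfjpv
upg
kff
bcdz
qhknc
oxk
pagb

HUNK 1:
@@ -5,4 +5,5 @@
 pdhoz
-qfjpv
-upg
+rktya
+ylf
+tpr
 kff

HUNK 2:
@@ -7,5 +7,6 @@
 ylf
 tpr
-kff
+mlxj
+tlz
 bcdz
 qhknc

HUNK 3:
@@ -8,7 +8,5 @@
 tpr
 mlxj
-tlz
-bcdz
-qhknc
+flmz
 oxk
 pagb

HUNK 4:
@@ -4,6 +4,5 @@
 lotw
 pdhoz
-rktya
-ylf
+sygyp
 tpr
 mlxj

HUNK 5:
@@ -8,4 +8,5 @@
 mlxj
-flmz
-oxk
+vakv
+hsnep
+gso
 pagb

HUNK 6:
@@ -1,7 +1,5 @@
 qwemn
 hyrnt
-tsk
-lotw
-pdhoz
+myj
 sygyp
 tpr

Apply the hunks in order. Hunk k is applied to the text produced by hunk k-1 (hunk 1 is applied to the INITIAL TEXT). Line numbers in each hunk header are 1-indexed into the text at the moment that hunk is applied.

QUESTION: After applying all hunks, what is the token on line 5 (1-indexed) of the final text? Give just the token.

Answer: tpr

Derivation:
Hunk 1: at line 5 remove [qfjpv,upg] add [rktya,ylf,tpr] -> 13 lines: qwemn hyrnt tsk lotw pdhoz rktya ylf tpr kff bcdz qhknc oxk pagb
Hunk 2: at line 7 remove [kff] add [mlxj,tlz] -> 14 lines: qwemn hyrnt tsk lotw pdhoz rktya ylf tpr mlxj tlz bcdz qhknc oxk pagb
Hunk 3: at line 8 remove [tlz,bcdz,qhknc] add [flmz] -> 12 lines: qwemn hyrnt tsk lotw pdhoz rktya ylf tpr mlxj flmz oxk pagb
Hunk 4: at line 4 remove [rktya,ylf] add [sygyp] -> 11 lines: qwemn hyrnt tsk lotw pdhoz sygyp tpr mlxj flmz oxk pagb
Hunk 5: at line 8 remove [flmz,oxk] add [vakv,hsnep,gso] -> 12 lines: qwemn hyrnt tsk lotw pdhoz sygyp tpr mlxj vakv hsnep gso pagb
Hunk 6: at line 1 remove [tsk,lotw,pdhoz] add [myj] -> 10 lines: qwemn hyrnt myj sygyp tpr mlxj vakv hsnep gso pagb
Final line 5: tpr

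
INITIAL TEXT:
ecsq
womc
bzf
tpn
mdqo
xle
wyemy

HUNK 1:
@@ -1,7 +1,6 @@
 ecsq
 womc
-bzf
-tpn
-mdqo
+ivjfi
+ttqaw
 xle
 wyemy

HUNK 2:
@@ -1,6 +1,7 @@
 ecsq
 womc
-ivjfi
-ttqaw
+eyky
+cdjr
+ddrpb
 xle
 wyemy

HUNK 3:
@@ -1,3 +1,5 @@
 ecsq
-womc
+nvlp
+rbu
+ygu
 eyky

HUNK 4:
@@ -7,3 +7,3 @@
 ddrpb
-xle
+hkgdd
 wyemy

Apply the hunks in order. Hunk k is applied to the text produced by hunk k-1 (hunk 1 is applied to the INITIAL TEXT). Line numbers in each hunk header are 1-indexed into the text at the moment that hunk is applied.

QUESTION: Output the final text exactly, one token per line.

Answer: ecsq
nvlp
rbu
ygu
eyky
cdjr
ddrpb
hkgdd
wyemy

Derivation:
Hunk 1: at line 1 remove [bzf,tpn,mdqo] add [ivjfi,ttqaw] -> 6 lines: ecsq womc ivjfi ttqaw xle wyemy
Hunk 2: at line 1 remove [ivjfi,ttqaw] add [eyky,cdjr,ddrpb] -> 7 lines: ecsq womc eyky cdjr ddrpb xle wyemy
Hunk 3: at line 1 remove [womc] add [nvlp,rbu,ygu] -> 9 lines: ecsq nvlp rbu ygu eyky cdjr ddrpb xle wyemy
Hunk 4: at line 7 remove [xle] add [hkgdd] -> 9 lines: ecsq nvlp rbu ygu eyky cdjr ddrpb hkgdd wyemy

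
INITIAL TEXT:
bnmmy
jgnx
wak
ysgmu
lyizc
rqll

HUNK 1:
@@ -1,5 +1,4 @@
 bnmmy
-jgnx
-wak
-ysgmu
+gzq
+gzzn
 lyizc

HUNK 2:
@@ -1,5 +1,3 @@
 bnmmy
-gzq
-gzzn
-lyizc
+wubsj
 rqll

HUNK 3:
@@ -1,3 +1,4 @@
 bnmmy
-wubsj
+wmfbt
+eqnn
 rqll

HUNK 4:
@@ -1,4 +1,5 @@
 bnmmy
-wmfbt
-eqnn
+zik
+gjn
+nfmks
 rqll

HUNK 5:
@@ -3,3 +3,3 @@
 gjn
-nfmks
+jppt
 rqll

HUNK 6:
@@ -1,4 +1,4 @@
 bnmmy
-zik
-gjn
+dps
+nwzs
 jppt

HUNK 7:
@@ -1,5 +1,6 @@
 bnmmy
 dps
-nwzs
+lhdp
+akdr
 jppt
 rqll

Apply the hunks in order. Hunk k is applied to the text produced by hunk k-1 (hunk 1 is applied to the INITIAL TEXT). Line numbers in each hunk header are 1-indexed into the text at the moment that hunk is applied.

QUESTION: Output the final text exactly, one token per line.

Answer: bnmmy
dps
lhdp
akdr
jppt
rqll

Derivation:
Hunk 1: at line 1 remove [jgnx,wak,ysgmu] add [gzq,gzzn] -> 5 lines: bnmmy gzq gzzn lyizc rqll
Hunk 2: at line 1 remove [gzq,gzzn,lyizc] add [wubsj] -> 3 lines: bnmmy wubsj rqll
Hunk 3: at line 1 remove [wubsj] add [wmfbt,eqnn] -> 4 lines: bnmmy wmfbt eqnn rqll
Hunk 4: at line 1 remove [wmfbt,eqnn] add [zik,gjn,nfmks] -> 5 lines: bnmmy zik gjn nfmks rqll
Hunk 5: at line 3 remove [nfmks] add [jppt] -> 5 lines: bnmmy zik gjn jppt rqll
Hunk 6: at line 1 remove [zik,gjn] add [dps,nwzs] -> 5 lines: bnmmy dps nwzs jppt rqll
Hunk 7: at line 1 remove [nwzs] add [lhdp,akdr] -> 6 lines: bnmmy dps lhdp akdr jppt rqll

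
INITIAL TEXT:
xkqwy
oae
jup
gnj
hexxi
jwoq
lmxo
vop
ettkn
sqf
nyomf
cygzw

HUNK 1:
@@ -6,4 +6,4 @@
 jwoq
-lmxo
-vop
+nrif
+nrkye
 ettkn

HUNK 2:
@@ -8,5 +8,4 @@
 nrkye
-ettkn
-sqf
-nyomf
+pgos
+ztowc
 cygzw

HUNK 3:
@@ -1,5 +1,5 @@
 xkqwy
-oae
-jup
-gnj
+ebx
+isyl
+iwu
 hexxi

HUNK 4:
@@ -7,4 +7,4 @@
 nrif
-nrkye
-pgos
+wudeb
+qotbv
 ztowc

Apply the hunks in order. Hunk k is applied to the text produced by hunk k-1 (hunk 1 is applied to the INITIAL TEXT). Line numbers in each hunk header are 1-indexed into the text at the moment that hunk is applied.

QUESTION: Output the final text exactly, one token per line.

Answer: xkqwy
ebx
isyl
iwu
hexxi
jwoq
nrif
wudeb
qotbv
ztowc
cygzw

Derivation:
Hunk 1: at line 6 remove [lmxo,vop] add [nrif,nrkye] -> 12 lines: xkqwy oae jup gnj hexxi jwoq nrif nrkye ettkn sqf nyomf cygzw
Hunk 2: at line 8 remove [ettkn,sqf,nyomf] add [pgos,ztowc] -> 11 lines: xkqwy oae jup gnj hexxi jwoq nrif nrkye pgos ztowc cygzw
Hunk 3: at line 1 remove [oae,jup,gnj] add [ebx,isyl,iwu] -> 11 lines: xkqwy ebx isyl iwu hexxi jwoq nrif nrkye pgos ztowc cygzw
Hunk 4: at line 7 remove [nrkye,pgos] add [wudeb,qotbv] -> 11 lines: xkqwy ebx isyl iwu hexxi jwoq nrif wudeb qotbv ztowc cygzw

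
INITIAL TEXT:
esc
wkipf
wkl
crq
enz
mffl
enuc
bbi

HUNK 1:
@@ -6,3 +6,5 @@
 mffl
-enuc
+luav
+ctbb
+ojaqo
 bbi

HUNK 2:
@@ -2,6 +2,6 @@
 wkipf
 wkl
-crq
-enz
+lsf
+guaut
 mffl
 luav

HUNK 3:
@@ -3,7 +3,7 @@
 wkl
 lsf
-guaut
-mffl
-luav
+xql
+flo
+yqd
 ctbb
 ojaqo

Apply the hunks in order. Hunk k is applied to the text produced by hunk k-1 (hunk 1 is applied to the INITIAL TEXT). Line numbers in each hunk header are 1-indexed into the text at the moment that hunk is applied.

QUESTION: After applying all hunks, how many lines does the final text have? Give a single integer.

Hunk 1: at line 6 remove [enuc] add [luav,ctbb,ojaqo] -> 10 lines: esc wkipf wkl crq enz mffl luav ctbb ojaqo bbi
Hunk 2: at line 2 remove [crq,enz] add [lsf,guaut] -> 10 lines: esc wkipf wkl lsf guaut mffl luav ctbb ojaqo bbi
Hunk 3: at line 3 remove [guaut,mffl,luav] add [xql,flo,yqd] -> 10 lines: esc wkipf wkl lsf xql flo yqd ctbb ojaqo bbi
Final line count: 10

Answer: 10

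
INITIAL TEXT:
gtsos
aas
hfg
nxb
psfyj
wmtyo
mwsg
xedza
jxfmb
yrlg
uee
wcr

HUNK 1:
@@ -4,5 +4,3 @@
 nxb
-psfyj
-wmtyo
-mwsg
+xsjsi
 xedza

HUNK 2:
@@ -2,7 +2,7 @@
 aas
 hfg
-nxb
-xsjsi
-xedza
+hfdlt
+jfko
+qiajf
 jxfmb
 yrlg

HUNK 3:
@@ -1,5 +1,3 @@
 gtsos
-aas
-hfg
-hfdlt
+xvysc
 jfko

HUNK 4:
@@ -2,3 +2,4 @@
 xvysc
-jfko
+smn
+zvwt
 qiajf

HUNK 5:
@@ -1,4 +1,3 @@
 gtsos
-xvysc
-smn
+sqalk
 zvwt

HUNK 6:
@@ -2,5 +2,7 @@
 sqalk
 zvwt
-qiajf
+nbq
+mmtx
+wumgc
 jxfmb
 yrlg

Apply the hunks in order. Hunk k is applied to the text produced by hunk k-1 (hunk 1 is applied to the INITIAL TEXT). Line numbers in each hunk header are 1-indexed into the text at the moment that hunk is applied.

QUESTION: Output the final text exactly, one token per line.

Hunk 1: at line 4 remove [psfyj,wmtyo,mwsg] add [xsjsi] -> 10 lines: gtsos aas hfg nxb xsjsi xedza jxfmb yrlg uee wcr
Hunk 2: at line 2 remove [nxb,xsjsi,xedza] add [hfdlt,jfko,qiajf] -> 10 lines: gtsos aas hfg hfdlt jfko qiajf jxfmb yrlg uee wcr
Hunk 3: at line 1 remove [aas,hfg,hfdlt] add [xvysc] -> 8 lines: gtsos xvysc jfko qiajf jxfmb yrlg uee wcr
Hunk 4: at line 2 remove [jfko] add [smn,zvwt] -> 9 lines: gtsos xvysc smn zvwt qiajf jxfmb yrlg uee wcr
Hunk 5: at line 1 remove [xvysc,smn] add [sqalk] -> 8 lines: gtsos sqalk zvwt qiajf jxfmb yrlg uee wcr
Hunk 6: at line 2 remove [qiajf] add [nbq,mmtx,wumgc] -> 10 lines: gtsos sqalk zvwt nbq mmtx wumgc jxfmb yrlg uee wcr

Answer: gtsos
sqalk
zvwt
nbq
mmtx
wumgc
jxfmb
yrlg
uee
wcr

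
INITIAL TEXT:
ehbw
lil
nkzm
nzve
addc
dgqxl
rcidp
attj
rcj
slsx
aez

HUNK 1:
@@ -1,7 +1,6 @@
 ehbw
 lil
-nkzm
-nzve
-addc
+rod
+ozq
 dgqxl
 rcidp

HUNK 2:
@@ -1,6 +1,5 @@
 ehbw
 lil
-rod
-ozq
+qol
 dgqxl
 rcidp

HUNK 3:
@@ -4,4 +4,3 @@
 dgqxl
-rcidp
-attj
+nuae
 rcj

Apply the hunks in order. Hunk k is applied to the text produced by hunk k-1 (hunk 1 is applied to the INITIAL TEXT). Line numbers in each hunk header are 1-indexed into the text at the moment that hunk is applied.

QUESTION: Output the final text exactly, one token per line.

Answer: ehbw
lil
qol
dgqxl
nuae
rcj
slsx
aez

Derivation:
Hunk 1: at line 1 remove [nkzm,nzve,addc] add [rod,ozq] -> 10 lines: ehbw lil rod ozq dgqxl rcidp attj rcj slsx aez
Hunk 2: at line 1 remove [rod,ozq] add [qol] -> 9 lines: ehbw lil qol dgqxl rcidp attj rcj slsx aez
Hunk 3: at line 4 remove [rcidp,attj] add [nuae] -> 8 lines: ehbw lil qol dgqxl nuae rcj slsx aez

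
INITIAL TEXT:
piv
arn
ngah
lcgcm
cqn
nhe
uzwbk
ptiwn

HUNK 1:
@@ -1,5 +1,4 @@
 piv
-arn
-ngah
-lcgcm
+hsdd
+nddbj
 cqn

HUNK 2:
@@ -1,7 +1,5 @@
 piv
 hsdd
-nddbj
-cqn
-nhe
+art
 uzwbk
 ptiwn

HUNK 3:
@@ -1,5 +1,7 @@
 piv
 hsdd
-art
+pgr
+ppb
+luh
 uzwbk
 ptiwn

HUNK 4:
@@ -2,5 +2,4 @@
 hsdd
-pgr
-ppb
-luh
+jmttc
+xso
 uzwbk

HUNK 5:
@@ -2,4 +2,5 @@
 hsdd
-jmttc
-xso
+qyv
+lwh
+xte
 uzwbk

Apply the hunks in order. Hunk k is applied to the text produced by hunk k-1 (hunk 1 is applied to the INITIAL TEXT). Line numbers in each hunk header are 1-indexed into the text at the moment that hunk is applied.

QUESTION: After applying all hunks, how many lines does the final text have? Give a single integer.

Answer: 7

Derivation:
Hunk 1: at line 1 remove [arn,ngah,lcgcm] add [hsdd,nddbj] -> 7 lines: piv hsdd nddbj cqn nhe uzwbk ptiwn
Hunk 2: at line 1 remove [nddbj,cqn,nhe] add [art] -> 5 lines: piv hsdd art uzwbk ptiwn
Hunk 3: at line 1 remove [art] add [pgr,ppb,luh] -> 7 lines: piv hsdd pgr ppb luh uzwbk ptiwn
Hunk 4: at line 2 remove [pgr,ppb,luh] add [jmttc,xso] -> 6 lines: piv hsdd jmttc xso uzwbk ptiwn
Hunk 5: at line 2 remove [jmttc,xso] add [qyv,lwh,xte] -> 7 lines: piv hsdd qyv lwh xte uzwbk ptiwn
Final line count: 7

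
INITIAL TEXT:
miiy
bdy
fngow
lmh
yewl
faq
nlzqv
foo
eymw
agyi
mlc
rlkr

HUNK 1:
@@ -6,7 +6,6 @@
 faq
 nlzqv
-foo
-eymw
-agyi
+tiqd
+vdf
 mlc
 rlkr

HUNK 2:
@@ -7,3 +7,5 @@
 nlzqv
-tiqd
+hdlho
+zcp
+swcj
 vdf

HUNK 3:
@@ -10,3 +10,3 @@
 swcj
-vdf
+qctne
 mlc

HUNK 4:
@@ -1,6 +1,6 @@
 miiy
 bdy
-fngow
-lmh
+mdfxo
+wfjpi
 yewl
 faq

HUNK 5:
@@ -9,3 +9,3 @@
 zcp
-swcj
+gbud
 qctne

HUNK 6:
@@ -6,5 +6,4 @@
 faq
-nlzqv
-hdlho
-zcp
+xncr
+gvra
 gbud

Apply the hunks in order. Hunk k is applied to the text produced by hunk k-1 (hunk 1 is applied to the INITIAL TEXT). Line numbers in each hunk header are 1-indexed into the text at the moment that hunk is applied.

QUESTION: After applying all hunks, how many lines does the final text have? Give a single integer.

Hunk 1: at line 6 remove [foo,eymw,agyi] add [tiqd,vdf] -> 11 lines: miiy bdy fngow lmh yewl faq nlzqv tiqd vdf mlc rlkr
Hunk 2: at line 7 remove [tiqd] add [hdlho,zcp,swcj] -> 13 lines: miiy bdy fngow lmh yewl faq nlzqv hdlho zcp swcj vdf mlc rlkr
Hunk 3: at line 10 remove [vdf] add [qctne] -> 13 lines: miiy bdy fngow lmh yewl faq nlzqv hdlho zcp swcj qctne mlc rlkr
Hunk 4: at line 1 remove [fngow,lmh] add [mdfxo,wfjpi] -> 13 lines: miiy bdy mdfxo wfjpi yewl faq nlzqv hdlho zcp swcj qctne mlc rlkr
Hunk 5: at line 9 remove [swcj] add [gbud] -> 13 lines: miiy bdy mdfxo wfjpi yewl faq nlzqv hdlho zcp gbud qctne mlc rlkr
Hunk 6: at line 6 remove [nlzqv,hdlho,zcp] add [xncr,gvra] -> 12 lines: miiy bdy mdfxo wfjpi yewl faq xncr gvra gbud qctne mlc rlkr
Final line count: 12

Answer: 12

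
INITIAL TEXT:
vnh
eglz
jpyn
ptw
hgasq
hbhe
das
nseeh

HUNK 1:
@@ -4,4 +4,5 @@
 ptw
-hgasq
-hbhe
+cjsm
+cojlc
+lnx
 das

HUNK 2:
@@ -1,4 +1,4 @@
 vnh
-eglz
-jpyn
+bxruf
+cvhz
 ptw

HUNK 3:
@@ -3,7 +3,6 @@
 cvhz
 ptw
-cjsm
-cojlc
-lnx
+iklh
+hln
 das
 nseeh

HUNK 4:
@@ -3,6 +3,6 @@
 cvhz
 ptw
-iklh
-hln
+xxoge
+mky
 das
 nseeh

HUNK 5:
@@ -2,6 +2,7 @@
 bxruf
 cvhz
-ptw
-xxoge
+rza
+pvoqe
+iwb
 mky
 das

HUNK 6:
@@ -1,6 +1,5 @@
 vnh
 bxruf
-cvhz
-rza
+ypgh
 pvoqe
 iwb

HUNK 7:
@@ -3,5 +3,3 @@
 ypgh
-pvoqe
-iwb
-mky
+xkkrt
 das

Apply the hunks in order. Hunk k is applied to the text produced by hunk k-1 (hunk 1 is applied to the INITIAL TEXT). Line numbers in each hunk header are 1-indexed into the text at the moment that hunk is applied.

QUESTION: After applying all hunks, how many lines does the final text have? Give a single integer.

Answer: 6

Derivation:
Hunk 1: at line 4 remove [hgasq,hbhe] add [cjsm,cojlc,lnx] -> 9 lines: vnh eglz jpyn ptw cjsm cojlc lnx das nseeh
Hunk 2: at line 1 remove [eglz,jpyn] add [bxruf,cvhz] -> 9 lines: vnh bxruf cvhz ptw cjsm cojlc lnx das nseeh
Hunk 3: at line 3 remove [cjsm,cojlc,lnx] add [iklh,hln] -> 8 lines: vnh bxruf cvhz ptw iklh hln das nseeh
Hunk 4: at line 3 remove [iklh,hln] add [xxoge,mky] -> 8 lines: vnh bxruf cvhz ptw xxoge mky das nseeh
Hunk 5: at line 2 remove [ptw,xxoge] add [rza,pvoqe,iwb] -> 9 lines: vnh bxruf cvhz rza pvoqe iwb mky das nseeh
Hunk 6: at line 1 remove [cvhz,rza] add [ypgh] -> 8 lines: vnh bxruf ypgh pvoqe iwb mky das nseeh
Hunk 7: at line 3 remove [pvoqe,iwb,mky] add [xkkrt] -> 6 lines: vnh bxruf ypgh xkkrt das nseeh
Final line count: 6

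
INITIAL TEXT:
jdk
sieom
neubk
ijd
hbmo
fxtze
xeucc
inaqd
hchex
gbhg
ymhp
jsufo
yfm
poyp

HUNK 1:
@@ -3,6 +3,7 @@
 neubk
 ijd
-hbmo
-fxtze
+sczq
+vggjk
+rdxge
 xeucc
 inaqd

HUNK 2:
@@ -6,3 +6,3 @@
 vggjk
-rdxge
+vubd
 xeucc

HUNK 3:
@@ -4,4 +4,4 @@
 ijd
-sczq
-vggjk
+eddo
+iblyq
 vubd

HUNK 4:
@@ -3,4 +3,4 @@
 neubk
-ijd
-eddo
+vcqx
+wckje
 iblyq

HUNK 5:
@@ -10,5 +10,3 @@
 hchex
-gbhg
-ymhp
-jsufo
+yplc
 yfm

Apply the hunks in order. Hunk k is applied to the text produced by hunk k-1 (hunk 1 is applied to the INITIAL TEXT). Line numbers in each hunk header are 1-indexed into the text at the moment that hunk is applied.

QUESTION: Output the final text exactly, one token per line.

Hunk 1: at line 3 remove [hbmo,fxtze] add [sczq,vggjk,rdxge] -> 15 lines: jdk sieom neubk ijd sczq vggjk rdxge xeucc inaqd hchex gbhg ymhp jsufo yfm poyp
Hunk 2: at line 6 remove [rdxge] add [vubd] -> 15 lines: jdk sieom neubk ijd sczq vggjk vubd xeucc inaqd hchex gbhg ymhp jsufo yfm poyp
Hunk 3: at line 4 remove [sczq,vggjk] add [eddo,iblyq] -> 15 lines: jdk sieom neubk ijd eddo iblyq vubd xeucc inaqd hchex gbhg ymhp jsufo yfm poyp
Hunk 4: at line 3 remove [ijd,eddo] add [vcqx,wckje] -> 15 lines: jdk sieom neubk vcqx wckje iblyq vubd xeucc inaqd hchex gbhg ymhp jsufo yfm poyp
Hunk 5: at line 10 remove [gbhg,ymhp,jsufo] add [yplc] -> 13 lines: jdk sieom neubk vcqx wckje iblyq vubd xeucc inaqd hchex yplc yfm poyp

Answer: jdk
sieom
neubk
vcqx
wckje
iblyq
vubd
xeucc
inaqd
hchex
yplc
yfm
poyp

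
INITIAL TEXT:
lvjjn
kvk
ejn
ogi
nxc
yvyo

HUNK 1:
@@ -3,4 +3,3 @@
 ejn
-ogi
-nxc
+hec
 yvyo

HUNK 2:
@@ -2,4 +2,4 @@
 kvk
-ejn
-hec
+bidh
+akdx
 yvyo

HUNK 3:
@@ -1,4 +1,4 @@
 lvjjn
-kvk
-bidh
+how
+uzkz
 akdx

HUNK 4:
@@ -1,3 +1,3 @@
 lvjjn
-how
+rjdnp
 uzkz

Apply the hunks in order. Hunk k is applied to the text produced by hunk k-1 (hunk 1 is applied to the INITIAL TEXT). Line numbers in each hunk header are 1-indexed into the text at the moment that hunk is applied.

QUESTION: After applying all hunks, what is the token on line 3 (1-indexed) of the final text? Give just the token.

Answer: uzkz

Derivation:
Hunk 1: at line 3 remove [ogi,nxc] add [hec] -> 5 lines: lvjjn kvk ejn hec yvyo
Hunk 2: at line 2 remove [ejn,hec] add [bidh,akdx] -> 5 lines: lvjjn kvk bidh akdx yvyo
Hunk 3: at line 1 remove [kvk,bidh] add [how,uzkz] -> 5 lines: lvjjn how uzkz akdx yvyo
Hunk 4: at line 1 remove [how] add [rjdnp] -> 5 lines: lvjjn rjdnp uzkz akdx yvyo
Final line 3: uzkz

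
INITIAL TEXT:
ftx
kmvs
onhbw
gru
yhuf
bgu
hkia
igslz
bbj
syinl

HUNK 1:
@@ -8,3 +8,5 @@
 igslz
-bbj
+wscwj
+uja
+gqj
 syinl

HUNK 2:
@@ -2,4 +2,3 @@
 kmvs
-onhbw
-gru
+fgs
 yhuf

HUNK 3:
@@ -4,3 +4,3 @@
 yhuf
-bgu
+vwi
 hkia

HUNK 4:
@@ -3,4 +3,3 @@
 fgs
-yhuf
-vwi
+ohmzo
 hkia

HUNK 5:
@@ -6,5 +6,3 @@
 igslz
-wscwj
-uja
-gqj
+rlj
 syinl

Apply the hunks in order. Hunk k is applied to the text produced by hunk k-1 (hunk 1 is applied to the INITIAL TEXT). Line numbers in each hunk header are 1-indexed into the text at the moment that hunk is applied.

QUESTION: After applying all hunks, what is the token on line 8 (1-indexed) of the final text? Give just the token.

Hunk 1: at line 8 remove [bbj] add [wscwj,uja,gqj] -> 12 lines: ftx kmvs onhbw gru yhuf bgu hkia igslz wscwj uja gqj syinl
Hunk 2: at line 2 remove [onhbw,gru] add [fgs] -> 11 lines: ftx kmvs fgs yhuf bgu hkia igslz wscwj uja gqj syinl
Hunk 3: at line 4 remove [bgu] add [vwi] -> 11 lines: ftx kmvs fgs yhuf vwi hkia igslz wscwj uja gqj syinl
Hunk 4: at line 3 remove [yhuf,vwi] add [ohmzo] -> 10 lines: ftx kmvs fgs ohmzo hkia igslz wscwj uja gqj syinl
Hunk 5: at line 6 remove [wscwj,uja,gqj] add [rlj] -> 8 lines: ftx kmvs fgs ohmzo hkia igslz rlj syinl
Final line 8: syinl

Answer: syinl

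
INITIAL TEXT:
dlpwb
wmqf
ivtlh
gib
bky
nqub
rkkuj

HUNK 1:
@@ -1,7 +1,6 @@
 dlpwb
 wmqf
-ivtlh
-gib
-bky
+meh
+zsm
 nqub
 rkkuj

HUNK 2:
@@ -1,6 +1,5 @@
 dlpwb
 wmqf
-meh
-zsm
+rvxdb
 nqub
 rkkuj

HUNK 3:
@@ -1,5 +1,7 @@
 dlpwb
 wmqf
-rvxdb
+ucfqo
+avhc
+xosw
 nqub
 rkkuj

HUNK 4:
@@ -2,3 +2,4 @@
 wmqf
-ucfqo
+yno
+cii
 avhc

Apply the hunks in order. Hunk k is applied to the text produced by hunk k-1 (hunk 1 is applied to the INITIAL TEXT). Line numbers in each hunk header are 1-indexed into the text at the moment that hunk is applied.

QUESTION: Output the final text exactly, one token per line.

Answer: dlpwb
wmqf
yno
cii
avhc
xosw
nqub
rkkuj

Derivation:
Hunk 1: at line 1 remove [ivtlh,gib,bky] add [meh,zsm] -> 6 lines: dlpwb wmqf meh zsm nqub rkkuj
Hunk 2: at line 1 remove [meh,zsm] add [rvxdb] -> 5 lines: dlpwb wmqf rvxdb nqub rkkuj
Hunk 3: at line 1 remove [rvxdb] add [ucfqo,avhc,xosw] -> 7 lines: dlpwb wmqf ucfqo avhc xosw nqub rkkuj
Hunk 4: at line 2 remove [ucfqo] add [yno,cii] -> 8 lines: dlpwb wmqf yno cii avhc xosw nqub rkkuj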